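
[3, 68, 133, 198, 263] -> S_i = 3 + 65*i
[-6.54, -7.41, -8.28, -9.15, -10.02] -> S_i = -6.54 + -0.87*i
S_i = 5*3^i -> [5, 15, 45, 135, 405]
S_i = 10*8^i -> [10, 80, 640, 5120, 40960]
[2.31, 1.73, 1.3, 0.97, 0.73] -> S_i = 2.31*0.75^i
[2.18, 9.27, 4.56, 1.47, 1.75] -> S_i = Random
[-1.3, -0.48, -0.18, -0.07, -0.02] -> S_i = -1.30*0.37^i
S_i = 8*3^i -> [8, 24, 72, 216, 648]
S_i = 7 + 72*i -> [7, 79, 151, 223, 295]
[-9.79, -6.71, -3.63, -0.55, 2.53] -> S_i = -9.79 + 3.08*i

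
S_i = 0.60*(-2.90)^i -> [0.6, -1.74, 5.05, -14.63, 42.44]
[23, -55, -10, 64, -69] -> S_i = Random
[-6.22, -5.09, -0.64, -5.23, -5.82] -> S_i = Random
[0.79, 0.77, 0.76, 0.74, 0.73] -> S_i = 0.79*0.98^i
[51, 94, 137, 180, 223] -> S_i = 51 + 43*i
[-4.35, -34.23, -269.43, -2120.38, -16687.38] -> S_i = -4.35*7.87^i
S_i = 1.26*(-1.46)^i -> [1.26, -1.84, 2.69, -3.92, 5.73]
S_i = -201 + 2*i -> [-201, -199, -197, -195, -193]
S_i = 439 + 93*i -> [439, 532, 625, 718, 811]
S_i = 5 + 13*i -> [5, 18, 31, 44, 57]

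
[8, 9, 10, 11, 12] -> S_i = 8 + 1*i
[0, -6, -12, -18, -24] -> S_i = 0 + -6*i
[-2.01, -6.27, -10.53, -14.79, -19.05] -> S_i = -2.01 + -4.26*i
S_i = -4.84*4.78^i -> [-4.84, -23.14, -110.59, -528.6, -2526.72]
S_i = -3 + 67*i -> [-3, 64, 131, 198, 265]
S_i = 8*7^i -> [8, 56, 392, 2744, 19208]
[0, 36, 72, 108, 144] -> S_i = 0 + 36*i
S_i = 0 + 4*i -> [0, 4, 8, 12, 16]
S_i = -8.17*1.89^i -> [-8.17, -15.44, -29.18, -55.16, -104.25]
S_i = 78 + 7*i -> [78, 85, 92, 99, 106]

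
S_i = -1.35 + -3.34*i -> [-1.35, -4.69, -8.03, -11.37, -14.71]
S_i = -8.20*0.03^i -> [-8.2, -0.25, -0.01, -0.0, -0.0]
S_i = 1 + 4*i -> [1, 5, 9, 13, 17]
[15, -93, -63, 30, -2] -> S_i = Random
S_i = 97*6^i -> [97, 582, 3492, 20952, 125712]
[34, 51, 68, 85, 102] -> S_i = 34 + 17*i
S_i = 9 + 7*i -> [9, 16, 23, 30, 37]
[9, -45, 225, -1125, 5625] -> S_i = 9*-5^i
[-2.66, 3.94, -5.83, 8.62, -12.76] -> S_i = -2.66*(-1.48)^i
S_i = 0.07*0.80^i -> [0.07, 0.06, 0.04, 0.04, 0.03]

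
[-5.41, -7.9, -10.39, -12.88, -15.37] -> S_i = -5.41 + -2.49*i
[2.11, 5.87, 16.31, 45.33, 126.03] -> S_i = 2.11*2.78^i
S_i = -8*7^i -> [-8, -56, -392, -2744, -19208]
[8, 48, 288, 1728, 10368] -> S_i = 8*6^i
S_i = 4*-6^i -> [4, -24, 144, -864, 5184]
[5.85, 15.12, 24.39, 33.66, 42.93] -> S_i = 5.85 + 9.27*i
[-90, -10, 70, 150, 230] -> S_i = -90 + 80*i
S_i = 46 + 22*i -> [46, 68, 90, 112, 134]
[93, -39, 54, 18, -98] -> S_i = Random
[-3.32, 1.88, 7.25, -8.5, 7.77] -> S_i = Random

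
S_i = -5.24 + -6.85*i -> [-5.24, -12.09, -18.94, -25.79, -32.64]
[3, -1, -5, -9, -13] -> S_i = 3 + -4*i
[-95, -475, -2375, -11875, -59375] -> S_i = -95*5^i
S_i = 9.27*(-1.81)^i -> [9.27, -16.78, 30.37, -54.97, 99.49]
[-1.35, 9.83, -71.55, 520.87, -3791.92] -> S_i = -1.35*(-7.28)^i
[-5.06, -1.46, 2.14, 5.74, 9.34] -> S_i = -5.06 + 3.60*i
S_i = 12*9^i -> [12, 108, 972, 8748, 78732]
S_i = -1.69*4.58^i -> [-1.69, -7.74, -35.45, -162.36, -743.62]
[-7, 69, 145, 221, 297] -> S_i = -7 + 76*i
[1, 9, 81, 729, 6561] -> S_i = 1*9^i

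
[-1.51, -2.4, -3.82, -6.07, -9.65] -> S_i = -1.51*1.59^i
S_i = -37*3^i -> [-37, -111, -333, -999, -2997]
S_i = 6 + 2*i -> [6, 8, 10, 12, 14]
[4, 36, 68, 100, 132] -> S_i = 4 + 32*i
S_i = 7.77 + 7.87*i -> [7.77, 15.64, 23.51, 31.38, 39.25]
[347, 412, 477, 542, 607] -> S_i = 347 + 65*i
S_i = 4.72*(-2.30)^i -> [4.72, -10.86, 24.97, -57.43, 132.08]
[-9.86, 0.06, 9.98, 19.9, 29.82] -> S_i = -9.86 + 9.92*i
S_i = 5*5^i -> [5, 25, 125, 625, 3125]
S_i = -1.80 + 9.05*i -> [-1.8, 7.25, 16.3, 25.35, 34.4]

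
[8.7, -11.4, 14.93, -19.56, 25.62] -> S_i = 8.70*(-1.31)^i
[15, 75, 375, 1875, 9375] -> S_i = 15*5^i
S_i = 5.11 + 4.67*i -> [5.11, 9.78, 14.45, 19.12, 23.79]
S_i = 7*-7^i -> [7, -49, 343, -2401, 16807]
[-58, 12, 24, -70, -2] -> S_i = Random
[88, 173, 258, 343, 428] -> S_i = 88 + 85*i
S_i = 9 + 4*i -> [9, 13, 17, 21, 25]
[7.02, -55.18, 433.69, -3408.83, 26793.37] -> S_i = 7.02*(-7.86)^i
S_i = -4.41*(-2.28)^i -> [-4.41, 10.05, -22.92, 52.27, -119.17]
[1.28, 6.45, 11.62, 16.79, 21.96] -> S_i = 1.28 + 5.17*i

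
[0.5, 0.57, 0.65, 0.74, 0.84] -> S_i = 0.50*1.14^i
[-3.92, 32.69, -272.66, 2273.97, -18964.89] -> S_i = -3.92*(-8.34)^i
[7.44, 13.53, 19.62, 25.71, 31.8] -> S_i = 7.44 + 6.09*i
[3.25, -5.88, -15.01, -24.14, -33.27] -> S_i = 3.25 + -9.13*i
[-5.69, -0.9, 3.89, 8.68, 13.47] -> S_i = -5.69 + 4.79*i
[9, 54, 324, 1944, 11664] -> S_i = 9*6^i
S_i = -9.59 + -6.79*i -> [-9.59, -16.38, -23.17, -29.96, -36.75]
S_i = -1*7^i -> [-1, -7, -49, -343, -2401]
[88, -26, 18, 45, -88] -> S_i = Random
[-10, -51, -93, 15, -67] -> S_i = Random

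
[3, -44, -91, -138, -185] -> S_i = 3 + -47*i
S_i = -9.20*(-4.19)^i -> [-9.2, 38.55, -161.52, 676.75, -2835.59]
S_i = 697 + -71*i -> [697, 626, 555, 484, 413]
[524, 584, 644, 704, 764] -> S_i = 524 + 60*i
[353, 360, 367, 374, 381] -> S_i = 353 + 7*i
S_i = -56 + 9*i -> [-56, -47, -38, -29, -20]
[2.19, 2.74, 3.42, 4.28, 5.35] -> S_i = 2.19*1.25^i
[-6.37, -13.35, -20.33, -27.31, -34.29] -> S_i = -6.37 + -6.98*i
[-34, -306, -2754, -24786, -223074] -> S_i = -34*9^i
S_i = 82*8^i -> [82, 656, 5248, 41984, 335872]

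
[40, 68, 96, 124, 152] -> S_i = 40 + 28*i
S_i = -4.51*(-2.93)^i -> [-4.51, 13.21, -38.72, 113.44, -332.39]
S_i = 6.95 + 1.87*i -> [6.95, 8.82, 10.69, 12.56, 14.43]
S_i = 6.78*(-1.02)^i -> [6.78, -6.92, 7.05, -7.19, 7.34]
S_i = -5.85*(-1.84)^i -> [-5.85, 10.76, -19.81, 36.44, -67.05]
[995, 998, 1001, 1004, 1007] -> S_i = 995 + 3*i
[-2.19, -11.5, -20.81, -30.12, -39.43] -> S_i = -2.19 + -9.31*i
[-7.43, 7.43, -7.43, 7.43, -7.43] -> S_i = -7.43*(-1.00)^i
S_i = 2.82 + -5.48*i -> [2.82, -2.66, -8.14, -13.62, -19.1]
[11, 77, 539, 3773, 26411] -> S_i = 11*7^i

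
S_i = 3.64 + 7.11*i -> [3.64, 10.75, 17.86, 24.97, 32.08]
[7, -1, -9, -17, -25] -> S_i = 7 + -8*i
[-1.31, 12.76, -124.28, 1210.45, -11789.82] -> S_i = -1.31*(-9.74)^i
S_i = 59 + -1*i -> [59, 58, 57, 56, 55]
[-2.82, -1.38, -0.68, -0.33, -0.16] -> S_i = -2.82*0.49^i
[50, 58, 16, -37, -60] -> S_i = Random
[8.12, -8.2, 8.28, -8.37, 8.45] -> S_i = 8.12*(-1.01)^i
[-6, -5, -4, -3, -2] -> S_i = -6 + 1*i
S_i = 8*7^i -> [8, 56, 392, 2744, 19208]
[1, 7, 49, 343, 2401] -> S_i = 1*7^i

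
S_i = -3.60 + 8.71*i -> [-3.6, 5.11, 13.82, 22.53, 31.24]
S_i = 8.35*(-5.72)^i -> [8.35, -47.76, 273.2, -1562.7, 8938.62]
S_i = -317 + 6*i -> [-317, -311, -305, -299, -293]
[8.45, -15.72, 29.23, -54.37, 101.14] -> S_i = 8.45*(-1.86)^i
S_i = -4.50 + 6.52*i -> [-4.5, 2.02, 8.54, 15.06, 21.58]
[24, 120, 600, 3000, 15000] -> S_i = 24*5^i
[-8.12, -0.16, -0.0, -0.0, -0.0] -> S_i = -8.12*0.02^i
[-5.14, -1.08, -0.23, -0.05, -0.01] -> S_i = -5.14*0.21^i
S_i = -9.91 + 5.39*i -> [-9.91, -4.52, 0.87, 6.26, 11.65]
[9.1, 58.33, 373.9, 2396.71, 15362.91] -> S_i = 9.10*6.41^i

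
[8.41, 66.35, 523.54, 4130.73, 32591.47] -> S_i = 8.41*7.89^i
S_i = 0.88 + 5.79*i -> [0.88, 6.67, 12.46, 18.25, 24.04]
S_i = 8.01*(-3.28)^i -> [8.01, -26.27, 86.17, -282.65, 927.1]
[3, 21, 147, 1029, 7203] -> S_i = 3*7^i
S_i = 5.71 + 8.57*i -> [5.71, 14.28, 22.85, 31.42, 39.99]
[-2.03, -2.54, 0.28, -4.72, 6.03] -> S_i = Random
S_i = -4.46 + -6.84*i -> [-4.46, -11.3, -18.14, -24.98, -31.82]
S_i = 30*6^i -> [30, 180, 1080, 6480, 38880]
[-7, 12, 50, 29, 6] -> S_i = Random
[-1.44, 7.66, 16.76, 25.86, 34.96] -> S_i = -1.44 + 9.10*i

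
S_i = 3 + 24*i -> [3, 27, 51, 75, 99]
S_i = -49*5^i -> [-49, -245, -1225, -6125, -30625]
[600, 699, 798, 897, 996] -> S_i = 600 + 99*i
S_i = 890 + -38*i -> [890, 852, 814, 776, 738]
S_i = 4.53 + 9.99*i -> [4.53, 14.52, 24.51, 34.5, 44.49]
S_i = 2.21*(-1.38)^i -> [2.21, -3.05, 4.21, -5.81, 8.02]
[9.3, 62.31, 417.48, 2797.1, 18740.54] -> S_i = 9.30*6.70^i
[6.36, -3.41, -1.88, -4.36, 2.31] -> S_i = Random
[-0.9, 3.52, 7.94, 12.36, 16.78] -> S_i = -0.90 + 4.42*i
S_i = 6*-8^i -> [6, -48, 384, -3072, 24576]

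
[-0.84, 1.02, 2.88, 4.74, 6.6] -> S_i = -0.84 + 1.86*i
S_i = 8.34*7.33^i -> [8.34, 61.13, 448.1, 3284.57, 24075.87]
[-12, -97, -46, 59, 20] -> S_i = Random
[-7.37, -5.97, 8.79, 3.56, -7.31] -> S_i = Random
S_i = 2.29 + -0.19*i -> [2.29, 2.1, 1.91, 1.72, 1.53]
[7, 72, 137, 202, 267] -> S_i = 7 + 65*i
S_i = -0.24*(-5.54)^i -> [-0.24, 1.33, -7.37, 40.81, -226.07]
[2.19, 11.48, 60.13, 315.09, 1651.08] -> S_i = 2.19*5.24^i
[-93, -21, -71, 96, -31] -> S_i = Random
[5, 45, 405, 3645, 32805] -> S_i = 5*9^i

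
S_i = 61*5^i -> [61, 305, 1525, 7625, 38125]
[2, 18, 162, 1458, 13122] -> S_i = 2*9^i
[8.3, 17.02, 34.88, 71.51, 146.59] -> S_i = 8.30*2.05^i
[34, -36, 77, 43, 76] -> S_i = Random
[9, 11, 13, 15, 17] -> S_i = 9 + 2*i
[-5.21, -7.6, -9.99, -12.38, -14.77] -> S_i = -5.21 + -2.39*i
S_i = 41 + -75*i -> [41, -34, -109, -184, -259]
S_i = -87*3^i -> [-87, -261, -783, -2349, -7047]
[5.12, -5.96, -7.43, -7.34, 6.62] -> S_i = Random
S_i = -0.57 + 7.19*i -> [-0.57, 6.62, 13.81, 21.0, 28.19]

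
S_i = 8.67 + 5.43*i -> [8.67, 14.1, 19.53, 24.96, 30.39]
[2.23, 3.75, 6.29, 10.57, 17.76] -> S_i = 2.23*1.68^i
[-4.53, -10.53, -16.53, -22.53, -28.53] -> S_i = -4.53 + -6.00*i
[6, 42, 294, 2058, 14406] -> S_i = 6*7^i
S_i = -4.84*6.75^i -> [-4.84, -32.67, -220.52, -1488.53, -10047.56]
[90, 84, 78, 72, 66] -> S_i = 90 + -6*i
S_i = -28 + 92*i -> [-28, 64, 156, 248, 340]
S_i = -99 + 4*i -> [-99, -95, -91, -87, -83]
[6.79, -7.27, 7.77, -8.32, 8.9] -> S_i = 6.79*(-1.07)^i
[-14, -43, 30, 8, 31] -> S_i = Random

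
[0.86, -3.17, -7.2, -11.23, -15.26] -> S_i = 0.86 + -4.03*i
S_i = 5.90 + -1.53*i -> [5.9, 4.37, 2.84, 1.31, -0.22]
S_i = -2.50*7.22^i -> [-2.5, -18.05, -130.32, -940.92, -6793.43]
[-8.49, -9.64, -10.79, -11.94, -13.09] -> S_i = -8.49 + -1.15*i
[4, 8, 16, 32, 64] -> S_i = 4*2^i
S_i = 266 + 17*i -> [266, 283, 300, 317, 334]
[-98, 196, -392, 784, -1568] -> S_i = -98*-2^i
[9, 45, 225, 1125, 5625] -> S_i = 9*5^i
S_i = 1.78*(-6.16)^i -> [1.78, -10.96, 67.54, -416.07, 2562.97]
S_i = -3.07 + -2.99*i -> [-3.07, -6.06, -9.05, -12.04, -15.03]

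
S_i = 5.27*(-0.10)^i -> [5.27, -0.53, 0.05, -0.01, 0.0]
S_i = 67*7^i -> [67, 469, 3283, 22981, 160867]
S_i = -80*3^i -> [-80, -240, -720, -2160, -6480]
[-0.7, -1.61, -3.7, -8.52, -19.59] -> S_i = -0.70*2.30^i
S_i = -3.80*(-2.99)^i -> [-3.8, 11.36, -33.97, 101.58, -303.72]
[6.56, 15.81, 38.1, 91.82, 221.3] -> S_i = 6.56*2.41^i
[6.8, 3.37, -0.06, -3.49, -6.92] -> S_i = 6.80 + -3.43*i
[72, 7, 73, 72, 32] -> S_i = Random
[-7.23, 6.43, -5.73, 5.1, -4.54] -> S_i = -7.23*(-0.89)^i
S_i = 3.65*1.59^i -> [3.65, 5.8, 9.23, 14.67, 23.33]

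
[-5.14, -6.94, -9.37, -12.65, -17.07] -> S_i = -5.14*1.35^i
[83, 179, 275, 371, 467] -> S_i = 83 + 96*i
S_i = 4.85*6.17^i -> [4.85, 29.92, 184.63, 1139.19, 7028.82]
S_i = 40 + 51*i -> [40, 91, 142, 193, 244]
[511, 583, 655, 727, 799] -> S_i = 511 + 72*i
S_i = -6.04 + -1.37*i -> [-6.04, -7.41, -8.78, -10.15, -11.52]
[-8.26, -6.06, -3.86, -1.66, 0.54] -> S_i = -8.26 + 2.20*i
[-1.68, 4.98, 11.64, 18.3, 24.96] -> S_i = -1.68 + 6.66*i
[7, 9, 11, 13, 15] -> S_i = 7 + 2*i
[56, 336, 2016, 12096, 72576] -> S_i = 56*6^i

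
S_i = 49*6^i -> [49, 294, 1764, 10584, 63504]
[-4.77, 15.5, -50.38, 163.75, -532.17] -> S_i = -4.77*(-3.25)^i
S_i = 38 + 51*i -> [38, 89, 140, 191, 242]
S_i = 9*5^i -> [9, 45, 225, 1125, 5625]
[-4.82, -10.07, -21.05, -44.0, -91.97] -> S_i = -4.82*2.09^i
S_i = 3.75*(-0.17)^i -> [3.75, -0.64, 0.11, -0.02, 0.0]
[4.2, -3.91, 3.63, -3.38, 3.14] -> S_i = 4.20*(-0.93)^i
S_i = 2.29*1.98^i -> [2.29, 4.53, 8.98, 17.78, 35.2]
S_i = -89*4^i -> [-89, -356, -1424, -5696, -22784]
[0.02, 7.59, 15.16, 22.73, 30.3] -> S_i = 0.02 + 7.57*i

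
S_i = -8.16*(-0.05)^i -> [-8.16, 0.41, -0.02, 0.0, -0.0]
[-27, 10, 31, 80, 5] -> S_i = Random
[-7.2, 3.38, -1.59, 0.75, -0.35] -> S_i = -7.20*(-0.47)^i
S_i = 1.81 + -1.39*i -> [1.81, 0.42, -0.97, -2.36, -3.75]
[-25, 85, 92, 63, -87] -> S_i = Random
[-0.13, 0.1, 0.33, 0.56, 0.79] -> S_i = -0.13 + 0.23*i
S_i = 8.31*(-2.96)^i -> [8.31, -24.6, 72.81, -215.51, 637.92]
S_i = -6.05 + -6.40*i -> [-6.05, -12.45, -18.85, -25.25, -31.65]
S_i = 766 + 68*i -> [766, 834, 902, 970, 1038]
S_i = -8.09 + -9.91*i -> [-8.09, -18.0, -27.91, -37.82, -47.73]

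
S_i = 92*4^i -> [92, 368, 1472, 5888, 23552]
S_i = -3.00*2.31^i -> [-3.0, -6.93, -16.01, -36.98, -85.42]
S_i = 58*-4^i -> [58, -232, 928, -3712, 14848]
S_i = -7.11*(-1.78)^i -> [-7.11, 12.66, -22.53, 40.1, -71.38]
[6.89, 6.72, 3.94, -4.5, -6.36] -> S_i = Random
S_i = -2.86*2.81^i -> [-2.86, -8.04, -22.58, -63.46, -178.32]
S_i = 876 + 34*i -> [876, 910, 944, 978, 1012]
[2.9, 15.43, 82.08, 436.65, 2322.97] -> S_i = 2.90*5.32^i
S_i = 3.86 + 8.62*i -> [3.86, 12.48, 21.1, 29.72, 38.34]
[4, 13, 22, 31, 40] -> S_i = 4 + 9*i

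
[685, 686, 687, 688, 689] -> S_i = 685 + 1*i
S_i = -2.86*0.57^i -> [-2.86, -1.63, -0.93, -0.53, -0.3]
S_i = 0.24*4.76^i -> [0.24, 1.14, 5.44, 25.88, 123.21]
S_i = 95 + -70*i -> [95, 25, -45, -115, -185]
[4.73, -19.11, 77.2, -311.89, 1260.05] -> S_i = 4.73*(-4.04)^i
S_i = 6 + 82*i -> [6, 88, 170, 252, 334]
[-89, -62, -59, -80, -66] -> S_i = Random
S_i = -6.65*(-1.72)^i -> [-6.65, 11.44, -19.67, 33.84, -58.2]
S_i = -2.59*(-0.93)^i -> [-2.59, 2.41, -2.24, 2.08, -1.94]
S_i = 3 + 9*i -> [3, 12, 21, 30, 39]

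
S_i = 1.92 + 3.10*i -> [1.92, 5.02, 8.12, 11.22, 14.32]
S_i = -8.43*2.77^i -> [-8.43, -23.35, -64.68, -179.17, -496.3]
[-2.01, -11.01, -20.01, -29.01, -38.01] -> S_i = -2.01 + -9.00*i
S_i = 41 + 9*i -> [41, 50, 59, 68, 77]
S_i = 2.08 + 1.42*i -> [2.08, 3.5, 4.92, 6.34, 7.76]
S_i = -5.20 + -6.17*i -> [-5.2, -11.37, -17.54, -23.71, -29.88]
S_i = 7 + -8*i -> [7, -1, -9, -17, -25]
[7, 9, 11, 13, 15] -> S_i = 7 + 2*i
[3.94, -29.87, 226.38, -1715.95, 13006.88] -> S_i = 3.94*(-7.58)^i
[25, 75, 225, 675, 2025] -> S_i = 25*3^i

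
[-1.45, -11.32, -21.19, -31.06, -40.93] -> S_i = -1.45 + -9.87*i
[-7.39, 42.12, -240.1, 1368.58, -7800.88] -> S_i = -7.39*(-5.70)^i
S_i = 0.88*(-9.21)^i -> [0.88, -8.1, 74.65, -687.48, 6331.71]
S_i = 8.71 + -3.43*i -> [8.71, 5.28, 1.85, -1.58, -5.01]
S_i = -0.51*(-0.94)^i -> [-0.51, 0.48, -0.45, 0.42, -0.4]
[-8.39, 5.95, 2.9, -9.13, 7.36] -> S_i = Random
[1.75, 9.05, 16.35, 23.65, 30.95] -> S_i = 1.75 + 7.30*i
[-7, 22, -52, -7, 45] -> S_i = Random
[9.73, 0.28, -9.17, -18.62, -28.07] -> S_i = 9.73 + -9.45*i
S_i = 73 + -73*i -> [73, 0, -73, -146, -219]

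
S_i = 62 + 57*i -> [62, 119, 176, 233, 290]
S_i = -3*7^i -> [-3, -21, -147, -1029, -7203]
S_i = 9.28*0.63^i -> [9.28, 5.85, 3.68, 2.32, 1.46]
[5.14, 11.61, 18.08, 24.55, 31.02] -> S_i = 5.14 + 6.47*i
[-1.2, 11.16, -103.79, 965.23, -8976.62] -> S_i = -1.20*(-9.30)^i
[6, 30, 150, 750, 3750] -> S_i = 6*5^i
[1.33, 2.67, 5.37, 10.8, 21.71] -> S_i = 1.33*2.01^i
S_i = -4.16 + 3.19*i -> [-4.16, -0.97, 2.22, 5.41, 8.6]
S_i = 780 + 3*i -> [780, 783, 786, 789, 792]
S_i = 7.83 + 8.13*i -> [7.83, 15.96, 24.09, 32.22, 40.35]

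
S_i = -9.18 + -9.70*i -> [-9.18, -18.88, -28.58, -38.28, -47.98]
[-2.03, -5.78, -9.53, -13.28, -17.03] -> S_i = -2.03 + -3.75*i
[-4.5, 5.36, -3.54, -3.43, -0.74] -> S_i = Random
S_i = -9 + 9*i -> [-9, 0, 9, 18, 27]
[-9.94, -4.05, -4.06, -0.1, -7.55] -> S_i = Random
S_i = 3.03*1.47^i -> [3.03, 4.45, 6.55, 9.62, 14.15]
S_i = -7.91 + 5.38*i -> [-7.91, -2.53, 2.85, 8.23, 13.61]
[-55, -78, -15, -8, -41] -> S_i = Random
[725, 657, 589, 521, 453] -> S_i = 725 + -68*i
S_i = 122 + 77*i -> [122, 199, 276, 353, 430]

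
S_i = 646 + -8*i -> [646, 638, 630, 622, 614]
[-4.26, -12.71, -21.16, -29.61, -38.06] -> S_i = -4.26 + -8.45*i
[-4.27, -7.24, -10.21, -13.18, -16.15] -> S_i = -4.27 + -2.97*i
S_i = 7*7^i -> [7, 49, 343, 2401, 16807]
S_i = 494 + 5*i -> [494, 499, 504, 509, 514]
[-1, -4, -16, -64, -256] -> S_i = -1*4^i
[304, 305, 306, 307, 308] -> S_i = 304 + 1*i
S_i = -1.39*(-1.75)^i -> [-1.39, 2.43, -4.26, 7.45, -13.04]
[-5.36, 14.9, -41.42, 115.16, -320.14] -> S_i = -5.36*(-2.78)^i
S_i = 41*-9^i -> [41, -369, 3321, -29889, 269001]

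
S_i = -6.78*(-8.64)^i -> [-6.78, 58.58, -506.12, 4372.91, -37781.98]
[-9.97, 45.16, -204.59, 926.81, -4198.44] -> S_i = -9.97*(-4.53)^i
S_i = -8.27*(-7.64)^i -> [-8.27, 63.18, -482.72, 3687.95, -28175.97]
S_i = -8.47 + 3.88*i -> [-8.47, -4.59, -0.71, 3.17, 7.05]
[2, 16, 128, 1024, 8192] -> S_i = 2*8^i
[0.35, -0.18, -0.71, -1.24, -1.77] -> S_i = 0.35 + -0.53*i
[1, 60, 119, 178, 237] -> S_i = 1 + 59*i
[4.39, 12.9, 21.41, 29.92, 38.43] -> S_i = 4.39 + 8.51*i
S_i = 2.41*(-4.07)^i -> [2.41, -9.81, 39.92, -162.48, 661.29]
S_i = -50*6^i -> [-50, -300, -1800, -10800, -64800]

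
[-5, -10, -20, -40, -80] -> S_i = -5*2^i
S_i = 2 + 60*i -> [2, 62, 122, 182, 242]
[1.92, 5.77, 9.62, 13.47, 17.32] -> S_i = 1.92 + 3.85*i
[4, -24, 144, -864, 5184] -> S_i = 4*-6^i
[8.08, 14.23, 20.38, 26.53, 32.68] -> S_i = 8.08 + 6.15*i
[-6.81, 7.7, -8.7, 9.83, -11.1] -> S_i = -6.81*(-1.13)^i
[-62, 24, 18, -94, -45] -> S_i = Random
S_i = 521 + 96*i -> [521, 617, 713, 809, 905]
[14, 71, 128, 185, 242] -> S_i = 14 + 57*i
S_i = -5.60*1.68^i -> [-5.6, -9.41, -15.81, -26.55, -44.61]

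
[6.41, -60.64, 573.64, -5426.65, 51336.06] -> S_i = 6.41*(-9.46)^i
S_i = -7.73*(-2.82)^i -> [-7.73, 21.8, -61.47, 173.35, -488.85]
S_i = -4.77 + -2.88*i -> [-4.77, -7.65, -10.53, -13.41, -16.29]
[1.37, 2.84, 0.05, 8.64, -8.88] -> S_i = Random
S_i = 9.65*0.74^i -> [9.65, 7.14, 5.28, 3.91, 2.89]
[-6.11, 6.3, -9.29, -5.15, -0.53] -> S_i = Random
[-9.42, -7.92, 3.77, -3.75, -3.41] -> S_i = Random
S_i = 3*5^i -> [3, 15, 75, 375, 1875]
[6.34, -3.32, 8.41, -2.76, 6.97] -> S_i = Random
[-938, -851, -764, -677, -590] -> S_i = -938 + 87*i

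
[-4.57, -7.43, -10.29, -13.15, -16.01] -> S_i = -4.57 + -2.86*i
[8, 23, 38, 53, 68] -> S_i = 8 + 15*i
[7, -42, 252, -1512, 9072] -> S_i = 7*-6^i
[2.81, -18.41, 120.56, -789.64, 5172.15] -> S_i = 2.81*(-6.55)^i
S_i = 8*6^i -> [8, 48, 288, 1728, 10368]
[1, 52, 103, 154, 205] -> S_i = 1 + 51*i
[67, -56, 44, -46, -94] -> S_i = Random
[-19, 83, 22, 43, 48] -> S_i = Random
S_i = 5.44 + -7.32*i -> [5.44, -1.88, -9.2, -16.52, -23.84]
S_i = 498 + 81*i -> [498, 579, 660, 741, 822]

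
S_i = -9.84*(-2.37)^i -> [-9.84, 23.32, -55.27, 130.99, -310.45]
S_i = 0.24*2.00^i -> [0.24, 0.48, 0.96, 1.92, 3.84]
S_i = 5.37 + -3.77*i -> [5.37, 1.6, -2.17, -5.94, -9.71]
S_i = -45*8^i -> [-45, -360, -2880, -23040, -184320]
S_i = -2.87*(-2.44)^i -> [-2.87, 7.0, -17.09, 41.69, -101.73]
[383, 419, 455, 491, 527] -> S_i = 383 + 36*i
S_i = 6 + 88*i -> [6, 94, 182, 270, 358]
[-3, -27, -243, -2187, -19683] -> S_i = -3*9^i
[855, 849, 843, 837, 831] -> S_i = 855 + -6*i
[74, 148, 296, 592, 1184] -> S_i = 74*2^i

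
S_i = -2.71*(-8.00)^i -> [-2.71, 21.68, -173.44, 1387.52, -11100.16]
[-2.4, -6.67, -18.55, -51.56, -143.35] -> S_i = -2.40*2.78^i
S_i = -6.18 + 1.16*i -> [-6.18, -5.02, -3.86, -2.7, -1.54]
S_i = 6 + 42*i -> [6, 48, 90, 132, 174]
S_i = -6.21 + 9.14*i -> [-6.21, 2.93, 12.07, 21.21, 30.35]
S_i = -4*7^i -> [-4, -28, -196, -1372, -9604]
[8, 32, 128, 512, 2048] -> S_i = 8*4^i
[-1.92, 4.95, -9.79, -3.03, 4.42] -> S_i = Random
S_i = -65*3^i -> [-65, -195, -585, -1755, -5265]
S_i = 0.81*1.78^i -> [0.81, 1.44, 2.57, 4.57, 8.13]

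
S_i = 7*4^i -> [7, 28, 112, 448, 1792]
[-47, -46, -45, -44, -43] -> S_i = -47 + 1*i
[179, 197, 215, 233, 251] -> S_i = 179 + 18*i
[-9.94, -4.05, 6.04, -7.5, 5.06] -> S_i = Random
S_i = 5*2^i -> [5, 10, 20, 40, 80]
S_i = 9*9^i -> [9, 81, 729, 6561, 59049]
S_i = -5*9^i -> [-5, -45, -405, -3645, -32805]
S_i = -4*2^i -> [-4, -8, -16, -32, -64]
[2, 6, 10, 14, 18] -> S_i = 2 + 4*i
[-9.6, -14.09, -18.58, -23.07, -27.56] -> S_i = -9.60 + -4.49*i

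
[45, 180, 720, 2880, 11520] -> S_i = 45*4^i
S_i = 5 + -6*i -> [5, -1, -7, -13, -19]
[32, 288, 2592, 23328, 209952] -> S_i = 32*9^i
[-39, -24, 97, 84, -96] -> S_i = Random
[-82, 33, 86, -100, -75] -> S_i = Random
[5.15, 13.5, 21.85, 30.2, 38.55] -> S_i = 5.15 + 8.35*i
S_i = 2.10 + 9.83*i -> [2.1, 11.93, 21.76, 31.59, 41.42]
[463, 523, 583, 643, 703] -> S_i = 463 + 60*i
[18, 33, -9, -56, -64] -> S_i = Random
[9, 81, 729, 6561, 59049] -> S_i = 9*9^i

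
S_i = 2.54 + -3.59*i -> [2.54, -1.05, -4.64, -8.23, -11.82]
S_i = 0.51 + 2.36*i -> [0.51, 2.87, 5.23, 7.59, 9.95]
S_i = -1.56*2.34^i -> [-1.56, -3.65, -8.54, -19.99, -46.77]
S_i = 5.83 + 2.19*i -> [5.83, 8.02, 10.21, 12.4, 14.59]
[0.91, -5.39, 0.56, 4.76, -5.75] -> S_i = Random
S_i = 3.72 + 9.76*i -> [3.72, 13.48, 23.24, 33.0, 42.76]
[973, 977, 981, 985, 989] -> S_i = 973 + 4*i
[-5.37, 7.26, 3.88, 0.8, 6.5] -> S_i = Random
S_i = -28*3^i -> [-28, -84, -252, -756, -2268]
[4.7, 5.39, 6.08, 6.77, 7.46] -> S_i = 4.70 + 0.69*i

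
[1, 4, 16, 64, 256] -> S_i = 1*4^i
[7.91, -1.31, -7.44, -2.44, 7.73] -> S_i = Random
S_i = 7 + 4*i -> [7, 11, 15, 19, 23]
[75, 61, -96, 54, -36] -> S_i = Random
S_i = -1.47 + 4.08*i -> [-1.47, 2.61, 6.69, 10.77, 14.85]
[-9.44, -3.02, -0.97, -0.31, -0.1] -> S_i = -9.44*0.32^i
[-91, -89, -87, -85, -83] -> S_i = -91 + 2*i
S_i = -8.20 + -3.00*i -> [-8.2, -11.2, -14.2, -17.2, -20.2]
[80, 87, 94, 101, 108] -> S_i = 80 + 7*i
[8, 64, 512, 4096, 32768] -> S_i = 8*8^i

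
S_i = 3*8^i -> [3, 24, 192, 1536, 12288]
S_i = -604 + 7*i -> [-604, -597, -590, -583, -576]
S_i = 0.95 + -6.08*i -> [0.95, -5.13, -11.21, -17.29, -23.37]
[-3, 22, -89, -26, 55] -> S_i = Random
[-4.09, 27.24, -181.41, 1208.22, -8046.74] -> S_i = -4.09*(-6.66)^i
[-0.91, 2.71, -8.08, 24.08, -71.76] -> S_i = -0.91*(-2.98)^i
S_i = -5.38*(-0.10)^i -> [-5.38, 0.54, -0.05, 0.01, -0.0]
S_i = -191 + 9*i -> [-191, -182, -173, -164, -155]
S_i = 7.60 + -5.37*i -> [7.6, 2.23, -3.14, -8.51, -13.88]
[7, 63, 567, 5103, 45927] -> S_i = 7*9^i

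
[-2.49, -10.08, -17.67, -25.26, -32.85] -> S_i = -2.49 + -7.59*i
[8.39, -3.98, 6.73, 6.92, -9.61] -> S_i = Random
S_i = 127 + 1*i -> [127, 128, 129, 130, 131]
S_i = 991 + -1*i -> [991, 990, 989, 988, 987]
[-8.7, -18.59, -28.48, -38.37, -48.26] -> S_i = -8.70 + -9.89*i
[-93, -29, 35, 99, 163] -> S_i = -93 + 64*i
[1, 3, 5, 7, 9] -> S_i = 1 + 2*i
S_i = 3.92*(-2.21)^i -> [3.92, -8.66, 19.15, -42.31, 93.51]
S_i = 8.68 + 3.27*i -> [8.68, 11.95, 15.22, 18.49, 21.76]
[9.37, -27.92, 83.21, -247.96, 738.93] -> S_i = 9.37*(-2.98)^i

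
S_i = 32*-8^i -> [32, -256, 2048, -16384, 131072]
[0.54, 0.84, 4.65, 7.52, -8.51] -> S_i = Random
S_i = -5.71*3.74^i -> [-5.71, -21.36, -79.87, -298.71, -1117.18]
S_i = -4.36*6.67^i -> [-4.36, -29.08, -193.97, -1293.79, -8629.58]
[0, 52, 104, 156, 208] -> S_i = 0 + 52*i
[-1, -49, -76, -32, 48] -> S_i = Random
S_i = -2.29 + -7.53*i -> [-2.29, -9.82, -17.35, -24.88, -32.41]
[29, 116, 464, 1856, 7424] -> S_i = 29*4^i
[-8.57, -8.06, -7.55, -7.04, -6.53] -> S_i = -8.57 + 0.51*i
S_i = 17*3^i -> [17, 51, 153, 459, 1377]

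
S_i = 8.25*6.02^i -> [8.25, 49.66, 298.98, 1799.88, 10835.27]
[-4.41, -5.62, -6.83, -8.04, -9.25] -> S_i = -4.41 + -1.21*i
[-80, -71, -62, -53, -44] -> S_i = -80 + 9*i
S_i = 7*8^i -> [7, 56, 448, 3584, 28672]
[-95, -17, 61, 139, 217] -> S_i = -95 + 78*i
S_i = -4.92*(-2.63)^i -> [-4.92, 12.94, -34.03, 89.5, -235.39]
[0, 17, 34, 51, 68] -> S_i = 0 + 17*i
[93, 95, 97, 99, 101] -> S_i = 93 + 2*i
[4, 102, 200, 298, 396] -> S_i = 4 + 98*i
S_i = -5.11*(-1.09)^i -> [-5.11, 5.57, -6.07, 6.62, -7.21]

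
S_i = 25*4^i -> [25, 100, 400, 1600, 6400]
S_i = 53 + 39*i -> [53, 92, 131, 170, 209]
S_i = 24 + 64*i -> [24, 88, 152, 216, 280]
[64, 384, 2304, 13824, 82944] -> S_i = 64*6^i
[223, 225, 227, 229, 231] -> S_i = 223 + 2*i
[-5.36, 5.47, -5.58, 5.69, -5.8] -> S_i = -5.36*(-1.02)^i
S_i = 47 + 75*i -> [47, 122, 197, 272, 347]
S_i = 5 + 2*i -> [5, 7, 9, 11, 13]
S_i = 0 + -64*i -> [0, -64, -128, -192, -256]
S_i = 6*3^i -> [6, 18, 54, 162, 486]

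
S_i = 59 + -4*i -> [59, 55, 51, 47, 43]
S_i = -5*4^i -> [-5, -20, -80, -320, -1280]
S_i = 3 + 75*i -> [3, 78, 153, 228, 303]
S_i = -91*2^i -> [-91, -182, -364, -728, -1456]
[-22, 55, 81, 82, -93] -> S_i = Random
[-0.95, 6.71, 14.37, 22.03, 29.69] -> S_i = -0.95 + 7.66*i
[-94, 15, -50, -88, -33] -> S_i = Random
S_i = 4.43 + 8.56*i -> [4.43, 12.99, 21.55, 30.11, 38.67]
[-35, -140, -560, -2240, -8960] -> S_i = -35*4^i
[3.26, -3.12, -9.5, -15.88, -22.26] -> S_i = 3.26 + -6.38*i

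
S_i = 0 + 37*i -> [0, 37, 74, 111, 148]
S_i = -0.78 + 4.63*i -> [-0.78, 3.85, 8.48, 13.11, 17.74]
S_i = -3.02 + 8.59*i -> [-3.02, 5.57, 14.16, 22.75, 31.34]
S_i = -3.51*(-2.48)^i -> [-3.51, 8.7, -21.59, 53.54, -132.77]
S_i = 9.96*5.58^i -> [9.96, 55.58, 310.12, 1730.46, 9655.98]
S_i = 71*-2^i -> [71, -142, 284, -568, 1136]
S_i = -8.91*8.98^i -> [-8.91, -80.01, -718.51, -6452.18, -57940.61]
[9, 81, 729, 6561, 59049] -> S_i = 9*9^i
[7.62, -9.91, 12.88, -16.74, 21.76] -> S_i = 7.62*(-1.30)^i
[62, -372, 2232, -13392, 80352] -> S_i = 62*-6^i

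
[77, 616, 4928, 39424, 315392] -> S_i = 77*8^i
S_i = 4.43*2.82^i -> [4.43, 12.49, 35.23, 99.35, 280.16]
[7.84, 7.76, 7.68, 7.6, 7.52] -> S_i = 7.84 + -0.08*i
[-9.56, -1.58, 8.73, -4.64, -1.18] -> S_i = Random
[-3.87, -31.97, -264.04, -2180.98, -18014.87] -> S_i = -3.87*8.26^i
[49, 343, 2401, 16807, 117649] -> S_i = 49*7^i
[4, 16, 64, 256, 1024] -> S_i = 4*4^i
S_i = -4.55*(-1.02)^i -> [-4.55, 4.64, -4.73, 4.83, -4.93]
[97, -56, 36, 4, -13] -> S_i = Random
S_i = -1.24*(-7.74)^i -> [-1.24, 9.6, -74.29, 574.97, -4450.26]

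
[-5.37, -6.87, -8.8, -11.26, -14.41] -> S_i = -5.37*1.28^i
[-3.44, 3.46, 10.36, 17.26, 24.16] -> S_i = -3.44 + 6.90*i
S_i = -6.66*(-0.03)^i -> [-6.66, 0.2, -0.01, 0.0, -0.0]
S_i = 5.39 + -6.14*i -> [5.39, -0.75, -6.89, -13.03, -19.17]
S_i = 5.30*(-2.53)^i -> [5.3, -13.41, 33.92, -85.83, 217.15]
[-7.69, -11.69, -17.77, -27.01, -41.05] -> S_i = -7.69*1.52^i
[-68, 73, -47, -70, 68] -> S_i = Random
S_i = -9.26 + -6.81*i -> [-9.26, -16.07, -22.88, -29.69, -36.5]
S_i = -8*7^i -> [-8, -56, -392, -2744, -19208]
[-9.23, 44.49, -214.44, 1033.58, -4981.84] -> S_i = -9.23*(-4.82)^i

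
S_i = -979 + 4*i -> [-979, -975, -971, -967, -963]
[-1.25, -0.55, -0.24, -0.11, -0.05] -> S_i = -1.25*0.44^i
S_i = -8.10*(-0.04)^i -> [-8.1, 0.32, -0.01, 0.0, -0.0]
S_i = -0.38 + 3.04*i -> [-0.38, 2.66, 5.7, 8.74, 11.78]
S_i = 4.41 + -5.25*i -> [4.41, -0.84, -6.09, -11.34, -16.59]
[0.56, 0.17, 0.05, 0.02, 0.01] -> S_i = 0.56*0.31^i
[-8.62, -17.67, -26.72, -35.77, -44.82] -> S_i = -8.62 + -9.05*i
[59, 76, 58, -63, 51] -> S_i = Random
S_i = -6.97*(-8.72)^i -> [-6.97, 60.78, -529.99, 4621.49, -40299.41]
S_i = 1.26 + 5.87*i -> [1.26, 7.13, 13.0, 18.87, 24.74]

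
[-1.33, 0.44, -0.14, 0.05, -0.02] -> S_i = -1.33*(-0.33)^i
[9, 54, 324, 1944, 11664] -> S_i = 9*6^i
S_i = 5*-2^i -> [5, -10, 20, -40, 80]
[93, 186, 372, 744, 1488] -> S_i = 93*2^i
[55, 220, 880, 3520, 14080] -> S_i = 55*4^i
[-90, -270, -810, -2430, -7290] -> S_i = -90*3^i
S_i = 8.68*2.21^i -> [8.68, 19.18, 42.39, 93.69, 207.06]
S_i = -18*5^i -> [-18, -90, -450, -2250, -11250]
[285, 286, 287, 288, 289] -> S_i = 285 + 1*i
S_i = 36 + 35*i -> [36, 71, 106, 141, 176]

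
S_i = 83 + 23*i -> [83, 106, 129, 152, 175]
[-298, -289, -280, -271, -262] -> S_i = -298 + 9*i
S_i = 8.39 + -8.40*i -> [8.39, -0.01, -8.41, -16.81, -25.21]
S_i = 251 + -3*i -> [251, 248, 245, 242, 239]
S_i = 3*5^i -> [3, 15, 75, 375, 1875]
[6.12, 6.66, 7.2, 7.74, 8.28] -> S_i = 6.12 + 0.54*i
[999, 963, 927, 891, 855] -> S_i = 999 + -36*i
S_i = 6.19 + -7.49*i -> [6.19, -1.3, -8.79, -16.28, -23.77]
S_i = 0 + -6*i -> [0, -6, -12, -18, -24]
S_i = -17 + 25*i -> [-17, 8, 33, 58, 83]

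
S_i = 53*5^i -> [53, 265, 1325, 6625, 33125]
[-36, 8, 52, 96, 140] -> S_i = -36 + 44*i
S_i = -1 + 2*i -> [-1, 1, 3, 5, 7]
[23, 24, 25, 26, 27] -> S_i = 23 + 1*i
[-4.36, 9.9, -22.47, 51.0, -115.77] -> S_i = -4.36*(-2.27)^i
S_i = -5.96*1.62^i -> [-5.96, -9.66, -15.64, -25.34, -41.05]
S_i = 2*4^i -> [2, 8, 32, 128, 512]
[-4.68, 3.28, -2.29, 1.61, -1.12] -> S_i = -4.68*(-0.70)^i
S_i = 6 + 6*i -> [6, 12, 18, 24, 30]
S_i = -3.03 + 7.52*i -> [-3.03, 4.49, 12.01, 19.53, 27.05]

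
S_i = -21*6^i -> [-21, -126, -756, -4536, -27216]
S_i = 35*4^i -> [35, 140, 560, 2240, 8960]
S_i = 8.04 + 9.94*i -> [8.04, 17.98, 27.92, 37.86, 47.8]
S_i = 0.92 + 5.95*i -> [0.92, 6.87, 12.82, 18.77, 24.72]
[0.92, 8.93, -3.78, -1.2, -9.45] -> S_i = Random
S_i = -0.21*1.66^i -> [-0.21, -0.35, -0.58, -0.96, -1.59]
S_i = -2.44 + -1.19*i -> [-2.44, -3.63, -4.82, -6.01, -7.2]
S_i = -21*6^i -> [-21, -126, -756, -4536, -27216]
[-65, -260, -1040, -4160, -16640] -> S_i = -65*4^i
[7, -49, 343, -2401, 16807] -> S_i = 7*-7^i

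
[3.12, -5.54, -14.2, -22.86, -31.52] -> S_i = 3.12 + -8.66*i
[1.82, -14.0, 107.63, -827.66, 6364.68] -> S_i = 1.82*(-7.69)^i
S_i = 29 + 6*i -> [29, 35, 41, 47, 53]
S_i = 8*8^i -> [8, 64, 512, 4096, 32768]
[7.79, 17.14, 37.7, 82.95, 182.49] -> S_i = 7.79*2.20^i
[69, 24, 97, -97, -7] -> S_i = Random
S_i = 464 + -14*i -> [464, 450, 436, 422, 408]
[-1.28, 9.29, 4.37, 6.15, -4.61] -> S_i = Random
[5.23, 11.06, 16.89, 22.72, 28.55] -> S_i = 5.23 + 5.83*i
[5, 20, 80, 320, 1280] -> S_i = 5*4^i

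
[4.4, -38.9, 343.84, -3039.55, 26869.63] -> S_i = 4.40*(-8.84)^i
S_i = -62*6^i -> [-62, -372, -2232, -13392, -80352]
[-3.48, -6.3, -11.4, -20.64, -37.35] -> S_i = -3.48*1.81^i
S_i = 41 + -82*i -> [41, -41, -123, -205, -287]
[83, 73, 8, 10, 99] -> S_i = Random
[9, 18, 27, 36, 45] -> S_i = 9 + 9*i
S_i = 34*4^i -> [34, 136, 544, 2176, 8704]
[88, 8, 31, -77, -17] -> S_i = Random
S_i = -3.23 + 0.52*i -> [-3.23, -2.71, -2.19, -1.67, -1.15]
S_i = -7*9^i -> [-7, -63, -567, -5103, -45927]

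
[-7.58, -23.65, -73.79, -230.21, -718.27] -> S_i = -7.58*3.12^i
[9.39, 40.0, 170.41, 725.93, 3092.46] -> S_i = 9.39*4.26^i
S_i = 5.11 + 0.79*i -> [5.11, 5.9, 6.69, 7.48, 8.27]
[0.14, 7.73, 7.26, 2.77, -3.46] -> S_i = Random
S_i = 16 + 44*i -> [16, 60, 104, 148, 192]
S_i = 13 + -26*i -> [13, -13, -39, -65, -91]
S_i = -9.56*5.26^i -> [-9.56, -50.29, -264.5, -1391.28, -7318.14]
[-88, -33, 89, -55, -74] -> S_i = Random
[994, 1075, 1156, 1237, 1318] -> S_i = 994 + 81*i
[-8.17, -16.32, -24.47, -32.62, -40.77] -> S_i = -8.17 + -8.15*i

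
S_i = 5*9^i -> [5, 45, 405, 3645, 32805]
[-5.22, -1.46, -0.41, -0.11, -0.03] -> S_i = -5.22*0.28^i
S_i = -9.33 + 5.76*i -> [-9.33, -3.57, 2.19, 7.95, 13.71]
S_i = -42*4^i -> [-42, -168, -672, -2688, -10752]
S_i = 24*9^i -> [24, 216, 1944, 17496, 157464]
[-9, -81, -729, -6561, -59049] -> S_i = -9*9^i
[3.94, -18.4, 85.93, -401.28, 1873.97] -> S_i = 3.94*(-4.67)^i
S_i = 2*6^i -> [2, 12, 72, 432, 2592]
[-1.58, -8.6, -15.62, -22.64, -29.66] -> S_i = -1.58 + -7.02*i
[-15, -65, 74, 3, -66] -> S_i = Random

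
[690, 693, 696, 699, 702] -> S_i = 690 + 3*i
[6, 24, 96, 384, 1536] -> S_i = 6*4^i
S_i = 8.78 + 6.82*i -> [8.78, 15.6, 22.42, 29.24, 36.06]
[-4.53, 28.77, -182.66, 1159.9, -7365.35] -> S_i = -4.53*(-6.35)^i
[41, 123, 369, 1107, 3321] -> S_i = 41*3^i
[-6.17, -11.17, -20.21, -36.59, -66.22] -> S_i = -6.17*1.81^i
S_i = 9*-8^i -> [9, -72, 576, -4608, 36864]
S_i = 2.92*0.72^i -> [2.92, 2.1, 1.51, 1.09, 0.78]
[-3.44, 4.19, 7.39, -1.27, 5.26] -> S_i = Random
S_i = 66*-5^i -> [66, -330, 1650, -8250, 41250]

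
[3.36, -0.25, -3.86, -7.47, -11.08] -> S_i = 3.36 + -3.61*i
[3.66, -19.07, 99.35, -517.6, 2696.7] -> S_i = 3.66*(-5.21)^i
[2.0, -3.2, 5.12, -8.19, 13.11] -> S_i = 2.00*(-1.60)^i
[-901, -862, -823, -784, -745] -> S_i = -901 + 39*i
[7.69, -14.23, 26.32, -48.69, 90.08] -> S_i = 7.69*(-1.85)^i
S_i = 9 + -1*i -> [9, 8, 7, 6, 5]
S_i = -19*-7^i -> [-19, 133, -931, 6517, -45619]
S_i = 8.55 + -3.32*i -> [8.55, 5.23, 1.91, -1.41, -4.73]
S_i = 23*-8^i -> [23, -184, 1472, -11776, 94208]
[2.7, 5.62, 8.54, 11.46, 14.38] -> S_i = 2.70 + 2.92*i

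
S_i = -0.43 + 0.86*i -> [-0.43, 0.43, 1.29, 2.15, 3.01]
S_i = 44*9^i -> [44, 396, 3564, 32076, 288684]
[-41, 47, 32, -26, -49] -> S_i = Random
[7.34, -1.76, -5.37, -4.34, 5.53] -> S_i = Random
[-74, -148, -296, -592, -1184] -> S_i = -74*2^i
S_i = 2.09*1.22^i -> [2.09, 2.55, 3.11, 3.8, 4.63]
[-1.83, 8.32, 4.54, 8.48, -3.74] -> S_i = Random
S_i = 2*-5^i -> [2, -10, 50, -250, 1250]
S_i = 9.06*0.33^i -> [9.06, 2.99, 0.99, 0.33, 0.11]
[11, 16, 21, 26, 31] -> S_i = 11 + 5*i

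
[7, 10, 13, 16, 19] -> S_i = 7 + 3*i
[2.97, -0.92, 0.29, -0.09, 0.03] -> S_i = 2.97*(-0.31)^i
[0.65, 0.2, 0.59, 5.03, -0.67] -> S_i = Random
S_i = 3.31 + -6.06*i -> [3.31, -2.75, -8.81, -14.87, -20.93]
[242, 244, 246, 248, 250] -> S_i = 242 + 2*i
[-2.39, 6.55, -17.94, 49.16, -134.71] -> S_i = -2.39*(-2.74)^i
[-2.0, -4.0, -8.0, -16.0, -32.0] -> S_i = -2.00*2.00^i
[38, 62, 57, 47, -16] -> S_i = Random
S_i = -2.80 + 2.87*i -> [-2.8, 0.07, 2.94, 5.81, 8.68]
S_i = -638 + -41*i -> [-638, -679, -720, -761, -802]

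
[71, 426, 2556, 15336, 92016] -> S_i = 71*6^i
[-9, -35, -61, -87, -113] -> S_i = -9 + -26*i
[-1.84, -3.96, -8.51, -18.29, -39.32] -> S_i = -1.84*2.15^i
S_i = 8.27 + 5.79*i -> [8.27, 14.06, 19.85, 25.64, 31.43]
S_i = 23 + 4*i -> [23, 27, 31, 35, 39]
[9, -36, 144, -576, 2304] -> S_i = 9*-4^i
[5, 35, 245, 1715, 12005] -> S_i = 5*7^i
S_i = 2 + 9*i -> [2, 11, 20, 29, 38]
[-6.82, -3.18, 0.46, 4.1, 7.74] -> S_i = -6.82 + 3.64*i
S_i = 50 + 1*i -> [50, 51, 52, 53, 54]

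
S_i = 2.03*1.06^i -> [2.03, 2.15, 2.28, 2.42, 2.56]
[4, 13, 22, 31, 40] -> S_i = 4 + 9*i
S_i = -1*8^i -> [-1, -8, -64, -512, -4096]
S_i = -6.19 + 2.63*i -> [-6.19, -3.56, -0.93, 1.7, 4.33]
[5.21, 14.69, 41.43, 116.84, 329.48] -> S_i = 5.21*2.82^i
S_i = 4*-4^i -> [4, -16, 64, -256, 1024]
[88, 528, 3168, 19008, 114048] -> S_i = 88*6^i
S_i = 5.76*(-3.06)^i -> [5.76, -17.63, 53.93, -165.04, 505.02]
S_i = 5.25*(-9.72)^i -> [5.25, -51.03, 496.01, -4821.23, 46862.38]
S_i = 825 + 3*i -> [825, 828, 831, 834, 837]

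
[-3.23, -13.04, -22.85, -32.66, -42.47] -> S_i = -3.23 + -9.81*i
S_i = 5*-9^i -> [5, -45, 405, -3645, 32805]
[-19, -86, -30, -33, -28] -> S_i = Random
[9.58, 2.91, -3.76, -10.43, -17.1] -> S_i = 9.58 + -6.67*i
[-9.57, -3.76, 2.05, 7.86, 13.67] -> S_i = -9.57 + 5.81*i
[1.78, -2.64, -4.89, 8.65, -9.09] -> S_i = Random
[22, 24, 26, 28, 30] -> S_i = 22 + 2*i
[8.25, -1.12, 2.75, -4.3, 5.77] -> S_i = Random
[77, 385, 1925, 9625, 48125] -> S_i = 77*5^i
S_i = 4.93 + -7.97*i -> [4.93, -3.04, -11.01, -18.98, -26.95]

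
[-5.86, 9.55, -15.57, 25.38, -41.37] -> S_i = -5.86*(-1.63)^i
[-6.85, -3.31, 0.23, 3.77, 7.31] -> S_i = -6.85 + 3.54*i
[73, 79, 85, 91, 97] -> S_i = 73 + 6*i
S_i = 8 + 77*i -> [8, 85, 162, 239, 316]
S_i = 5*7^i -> [5, 35, 245, 1715, 12005]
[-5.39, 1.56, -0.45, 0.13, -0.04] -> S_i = -5.39*(-0.29)^i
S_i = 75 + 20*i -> [75, 95, 115, 135, 155]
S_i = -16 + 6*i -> [-16, -10, -4, 2, 8]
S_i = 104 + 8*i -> [104, 112, 120, 128, 136]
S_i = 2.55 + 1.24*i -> [2.55, 3.79, 5.03, 6.27, 7.51]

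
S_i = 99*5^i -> [99, 495, 2475, 12375, 61875]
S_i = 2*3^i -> [2, 6, 18, 54, 162]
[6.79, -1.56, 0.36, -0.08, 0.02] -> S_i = 6.79*(-0.23)^i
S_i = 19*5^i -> [19, 95, 475, 2375, 11875]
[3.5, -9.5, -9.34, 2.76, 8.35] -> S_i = Random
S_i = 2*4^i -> [2, 8, 32, 128, 512]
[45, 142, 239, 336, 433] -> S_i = 45 + 97*i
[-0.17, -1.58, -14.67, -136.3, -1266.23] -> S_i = -0.17*9.29^i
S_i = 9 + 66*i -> [9, 75, 141, 207, 273]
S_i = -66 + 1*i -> [-66, -65, -64, -63, -62]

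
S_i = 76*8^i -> [76, 608, 4864, 38912, 311296]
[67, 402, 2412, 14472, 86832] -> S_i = 67*6^i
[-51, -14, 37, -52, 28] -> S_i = Random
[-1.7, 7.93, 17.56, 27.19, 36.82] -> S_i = -1.70 + 9.63*i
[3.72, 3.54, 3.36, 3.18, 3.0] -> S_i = 3.72 + -0.18*i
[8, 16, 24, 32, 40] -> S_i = 8 + 8*i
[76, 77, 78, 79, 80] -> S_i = 76 + 1*i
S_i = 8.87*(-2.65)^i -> [8.87, -23.51, 62.29, -165.07, 437.43]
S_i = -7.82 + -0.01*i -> [-7.82, -7.83, -7.84, -7.85, -7.86]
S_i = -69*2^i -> [-69, -138, -276, -552, -1104]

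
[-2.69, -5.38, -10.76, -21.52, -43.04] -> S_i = -2.69*2.00^i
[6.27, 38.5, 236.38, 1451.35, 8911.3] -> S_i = 6.27*6.14^i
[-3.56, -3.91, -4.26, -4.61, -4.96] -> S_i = -3.56 + -0.35*i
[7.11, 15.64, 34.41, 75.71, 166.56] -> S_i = 7.11*2.20^i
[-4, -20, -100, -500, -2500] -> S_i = -4*5^i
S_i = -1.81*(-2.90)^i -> [-1.81, 5.25, -15.22, 44.14, -128.02]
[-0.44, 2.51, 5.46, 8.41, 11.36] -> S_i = -0.44 + 2.95*i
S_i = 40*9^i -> [40, 360, 3240, 29160, 262440]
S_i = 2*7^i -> [2, 14, 98, 686, 4802]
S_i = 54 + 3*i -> [54, 57, 60, 63, 66]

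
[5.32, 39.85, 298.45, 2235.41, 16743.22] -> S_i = 5.32*7.49^i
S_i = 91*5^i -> [91, 455, 2275, 11375, 56875]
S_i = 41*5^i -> [41, 205, 1025, 5125, 25625]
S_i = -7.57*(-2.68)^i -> [-7.57, 20.29, -54.37, 145.71, -390.51]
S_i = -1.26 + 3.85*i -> [-1.26, 2.59, 6.44, 10.29, 14.14]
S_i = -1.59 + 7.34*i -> [-1.59, 5.75, 13.09, 20.43, 27.77]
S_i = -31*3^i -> [-31, -93, -279, -837, -2511]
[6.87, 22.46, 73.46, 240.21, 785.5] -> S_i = 6.87*3.27^i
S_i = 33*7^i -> [33, 231, 1617, 11319, 79233]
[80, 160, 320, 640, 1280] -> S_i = 80*2^i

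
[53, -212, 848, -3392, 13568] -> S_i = 53*-4^i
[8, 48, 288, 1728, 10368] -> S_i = 8*6^i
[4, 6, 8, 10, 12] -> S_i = 4 + 2*i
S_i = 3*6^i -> [3, 18, 108, 648, 3888]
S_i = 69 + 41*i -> [69, 110, 151, 192, 233]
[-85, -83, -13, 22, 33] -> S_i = Random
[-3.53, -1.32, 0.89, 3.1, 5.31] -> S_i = -3.53 + 2.21*i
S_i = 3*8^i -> [3, 24, 192, 1536, 12288]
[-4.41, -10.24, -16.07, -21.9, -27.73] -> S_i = -4.41 + -5.83*i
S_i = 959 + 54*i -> [959, 1013, 1067, 1121, 1175]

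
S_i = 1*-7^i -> [1, -7, 49, -343, 2401]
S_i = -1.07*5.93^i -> [-1.07, -6.35, -37.63, -223.12, -1323.13]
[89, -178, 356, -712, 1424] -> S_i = 89*-2^i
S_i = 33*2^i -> [33, 66, 132, 264, 528]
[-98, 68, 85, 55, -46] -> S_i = Random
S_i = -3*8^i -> [-3, -24, -192, -1536, -12288]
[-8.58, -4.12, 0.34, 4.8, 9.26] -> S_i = -8.58 + 4.46*i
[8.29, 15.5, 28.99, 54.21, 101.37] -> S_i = 8.29*1.87^i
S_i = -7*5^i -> [-7, -35, -175, -875, -4375]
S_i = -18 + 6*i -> [-18, -12, -6, 0, 6]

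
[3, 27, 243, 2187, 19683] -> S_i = 3*9^i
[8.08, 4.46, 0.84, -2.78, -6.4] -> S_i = 8.08 + -3.62*i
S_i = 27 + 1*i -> [27, 28, 29, 30, 31]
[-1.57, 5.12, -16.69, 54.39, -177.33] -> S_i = -1.57*(-3.26)^i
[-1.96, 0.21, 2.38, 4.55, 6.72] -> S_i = -1.96 + 2.17*i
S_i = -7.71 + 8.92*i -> [-7.71, 1.21, 10.13, 19.05, 27.97]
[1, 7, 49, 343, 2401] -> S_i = 1*7^i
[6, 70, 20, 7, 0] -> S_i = Random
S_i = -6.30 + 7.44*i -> [-6.3, 1.14, 8.58, 16.02, 23.46]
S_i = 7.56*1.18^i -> [7.56, 8.92, 10.53, 12.42, 14.66]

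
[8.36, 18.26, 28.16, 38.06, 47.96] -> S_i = 8.36 + 9.90*i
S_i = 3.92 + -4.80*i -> [3.92, -0.88, -5.68, -10.48, -15.28]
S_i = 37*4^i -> [37, 148, 592, 2368, 9472]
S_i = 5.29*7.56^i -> [5.29, 39.99, 302.34, 2285.71, 17279.96]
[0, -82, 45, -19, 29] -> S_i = Random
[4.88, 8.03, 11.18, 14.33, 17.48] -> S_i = 4.88 + 3.15*i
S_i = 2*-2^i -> [2, -4, 8, -16, 32]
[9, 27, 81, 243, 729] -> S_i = 9*3^i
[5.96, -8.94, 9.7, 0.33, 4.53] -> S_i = Random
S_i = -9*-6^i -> [-9, 54, -324, 1944, -11664]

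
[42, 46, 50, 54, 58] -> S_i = 42 + 4*i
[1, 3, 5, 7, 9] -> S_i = 1 + 2*i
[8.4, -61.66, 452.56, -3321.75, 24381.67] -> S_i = 8.40*(-7.34)^i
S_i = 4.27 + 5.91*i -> [4.27, 10.18, 16.09, 22.0, 27.91]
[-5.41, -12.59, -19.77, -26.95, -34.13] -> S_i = -5.41 + -7.18*i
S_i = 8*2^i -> [8, 16, 32, 64, 128]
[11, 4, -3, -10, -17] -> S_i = 11 + -7*i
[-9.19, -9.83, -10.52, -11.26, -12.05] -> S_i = -9.19*1.07^i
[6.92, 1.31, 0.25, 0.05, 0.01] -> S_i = 6.92*0.19^i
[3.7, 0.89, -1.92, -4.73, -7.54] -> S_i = 3.70 + -2.81*i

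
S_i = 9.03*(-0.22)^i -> [9.03, -1.99, 0.44, -0.1, 0.02]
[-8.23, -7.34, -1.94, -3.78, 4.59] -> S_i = Random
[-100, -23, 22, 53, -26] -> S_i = Random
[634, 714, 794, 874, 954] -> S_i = 634 + 80*i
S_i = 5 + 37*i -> [5, 42, 79, 116, 153]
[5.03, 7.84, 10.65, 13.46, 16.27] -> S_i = 5.03 + 2.81*i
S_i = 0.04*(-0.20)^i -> [0.04, -0.01, 0.0, -0.0, 0.0]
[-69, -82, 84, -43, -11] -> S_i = Random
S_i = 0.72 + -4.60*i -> [0.72, -3.88, -8.48, -13.08, -17.68]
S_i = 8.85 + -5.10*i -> [8.85, 3.75, -1.35, -6.45, -11.55]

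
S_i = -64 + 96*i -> [-64, 32, 128, 224, 320]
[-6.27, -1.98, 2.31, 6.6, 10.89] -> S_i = -6.27 + 4.29*i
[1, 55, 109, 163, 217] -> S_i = 1 + 54*i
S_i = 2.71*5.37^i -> [2.71, 14.55, 78.15, 419.65, 2253.55]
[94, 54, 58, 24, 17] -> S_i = Random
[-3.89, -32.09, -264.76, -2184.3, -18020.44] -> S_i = -3.89*8.25^i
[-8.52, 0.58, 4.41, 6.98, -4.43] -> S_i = Random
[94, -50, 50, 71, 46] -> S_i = Random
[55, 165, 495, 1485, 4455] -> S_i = 55*3^i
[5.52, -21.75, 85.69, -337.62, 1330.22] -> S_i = 5.52*(-3.94)^i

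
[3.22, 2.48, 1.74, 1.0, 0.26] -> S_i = 3.22 + -0.74*i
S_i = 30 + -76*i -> [30, -46, -122, -198, -274]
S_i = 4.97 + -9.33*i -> [4.97, -4.36, -13.69, -23.02, -32.35]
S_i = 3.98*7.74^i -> [3.98, 30.81, 238.43, 1845.47, 14283.9]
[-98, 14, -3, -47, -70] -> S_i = Random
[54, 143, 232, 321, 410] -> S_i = 54 + 89*i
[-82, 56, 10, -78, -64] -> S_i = Random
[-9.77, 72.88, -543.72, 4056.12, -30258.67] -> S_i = -9.77*(-7.46)^i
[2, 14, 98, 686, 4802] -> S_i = 2*7^i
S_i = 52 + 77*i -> [52, 129, 206, 283, 360]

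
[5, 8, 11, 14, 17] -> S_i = 5 + 3*i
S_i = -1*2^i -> [-1, -2, -4, -8, -16]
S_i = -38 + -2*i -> [-38, -40, -42, -44, -46]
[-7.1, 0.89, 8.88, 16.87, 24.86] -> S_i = -7.10 + 7.99*i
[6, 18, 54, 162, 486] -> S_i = 6*3^i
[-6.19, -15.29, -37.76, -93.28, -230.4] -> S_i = -6.19*2.47^i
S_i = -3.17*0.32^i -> [-3.17, -1.01, -0.32, -0.1, -0.03]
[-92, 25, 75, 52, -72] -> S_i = Random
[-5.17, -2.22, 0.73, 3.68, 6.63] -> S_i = -5.17 + 2.95*i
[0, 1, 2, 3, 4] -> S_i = 0 + 1*i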